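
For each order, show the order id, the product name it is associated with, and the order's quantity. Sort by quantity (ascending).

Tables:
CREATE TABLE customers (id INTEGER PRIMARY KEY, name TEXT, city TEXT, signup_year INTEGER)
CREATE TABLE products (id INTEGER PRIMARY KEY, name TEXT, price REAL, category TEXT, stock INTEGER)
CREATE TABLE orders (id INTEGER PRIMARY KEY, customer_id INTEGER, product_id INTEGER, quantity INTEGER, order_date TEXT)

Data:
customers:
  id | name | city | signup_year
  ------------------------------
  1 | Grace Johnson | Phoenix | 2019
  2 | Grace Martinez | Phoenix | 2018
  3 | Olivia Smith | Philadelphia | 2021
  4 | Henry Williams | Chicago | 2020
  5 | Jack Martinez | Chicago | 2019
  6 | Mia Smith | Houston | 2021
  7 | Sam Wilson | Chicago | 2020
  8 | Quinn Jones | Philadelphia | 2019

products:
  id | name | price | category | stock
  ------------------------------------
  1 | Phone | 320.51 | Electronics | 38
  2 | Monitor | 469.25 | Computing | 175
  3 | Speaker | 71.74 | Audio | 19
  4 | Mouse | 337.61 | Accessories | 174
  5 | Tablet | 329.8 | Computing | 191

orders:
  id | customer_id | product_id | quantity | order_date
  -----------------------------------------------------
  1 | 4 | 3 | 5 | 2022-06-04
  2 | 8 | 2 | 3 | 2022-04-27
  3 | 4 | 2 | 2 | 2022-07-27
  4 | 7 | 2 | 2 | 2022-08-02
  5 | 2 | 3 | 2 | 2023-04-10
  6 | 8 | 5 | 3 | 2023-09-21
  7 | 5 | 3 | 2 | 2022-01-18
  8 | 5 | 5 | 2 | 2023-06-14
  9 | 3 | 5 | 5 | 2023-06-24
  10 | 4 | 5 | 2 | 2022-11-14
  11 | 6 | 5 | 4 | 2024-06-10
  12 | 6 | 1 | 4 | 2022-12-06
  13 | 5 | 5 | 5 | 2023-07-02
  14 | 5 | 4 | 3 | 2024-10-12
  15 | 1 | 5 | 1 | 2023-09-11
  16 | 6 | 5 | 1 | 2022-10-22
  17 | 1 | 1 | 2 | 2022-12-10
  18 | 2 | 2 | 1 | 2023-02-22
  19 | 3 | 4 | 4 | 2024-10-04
SELECT c.id, p.name AS product, c.quantity FROM orders c JOIN products p ON c.product_id = p.id ORDER BY c.quantity ASC

Execution result:
id | product | quantity
15 | Tablet | 1
16 | Tablet | 1
18 | Monitor | 1
3 | Monitor | 2
4 | Monitor | 2
5 | Speaker | 2
7 | Speaker | 2
8 | Tablet | 2
10 | Tablet | 2
17 | Phone | 2
2 | Monitor | 3
6 | Tablet | 3
14 | Mouse | 3
11 | Tablet | 4
12 | Phone | 4
19 | Mouse | 4
1 | Speaker | 5
9 | Tablet | 5
13 | Tablet | 5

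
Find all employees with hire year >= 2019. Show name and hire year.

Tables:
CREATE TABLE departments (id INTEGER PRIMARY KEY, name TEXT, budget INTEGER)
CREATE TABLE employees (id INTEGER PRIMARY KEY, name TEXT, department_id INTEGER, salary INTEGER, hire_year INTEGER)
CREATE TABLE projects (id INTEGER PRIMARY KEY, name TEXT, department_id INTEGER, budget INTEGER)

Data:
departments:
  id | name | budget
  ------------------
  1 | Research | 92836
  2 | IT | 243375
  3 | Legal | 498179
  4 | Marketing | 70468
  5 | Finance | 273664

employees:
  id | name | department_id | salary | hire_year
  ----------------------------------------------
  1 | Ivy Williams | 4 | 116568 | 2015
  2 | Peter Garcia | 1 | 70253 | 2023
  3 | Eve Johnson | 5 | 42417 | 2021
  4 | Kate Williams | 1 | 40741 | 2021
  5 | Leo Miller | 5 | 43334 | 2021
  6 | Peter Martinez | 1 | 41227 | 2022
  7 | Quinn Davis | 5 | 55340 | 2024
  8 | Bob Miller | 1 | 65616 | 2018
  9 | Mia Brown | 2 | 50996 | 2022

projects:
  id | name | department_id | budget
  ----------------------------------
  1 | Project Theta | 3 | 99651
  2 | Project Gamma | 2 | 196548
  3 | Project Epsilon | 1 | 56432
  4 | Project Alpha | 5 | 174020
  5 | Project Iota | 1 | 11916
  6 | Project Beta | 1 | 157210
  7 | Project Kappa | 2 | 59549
SELECT name, hire_year FROM employees WHERE hire_year >= 2019

Execution result:
name | hire_year
Peter Garcia | 2023
Eve Johnson | 2021
Kate Williams | 2021
Leo Miller | 2021
Peter Martinez | 2022
Quinn Davis | 2024
Mia Brown | 2022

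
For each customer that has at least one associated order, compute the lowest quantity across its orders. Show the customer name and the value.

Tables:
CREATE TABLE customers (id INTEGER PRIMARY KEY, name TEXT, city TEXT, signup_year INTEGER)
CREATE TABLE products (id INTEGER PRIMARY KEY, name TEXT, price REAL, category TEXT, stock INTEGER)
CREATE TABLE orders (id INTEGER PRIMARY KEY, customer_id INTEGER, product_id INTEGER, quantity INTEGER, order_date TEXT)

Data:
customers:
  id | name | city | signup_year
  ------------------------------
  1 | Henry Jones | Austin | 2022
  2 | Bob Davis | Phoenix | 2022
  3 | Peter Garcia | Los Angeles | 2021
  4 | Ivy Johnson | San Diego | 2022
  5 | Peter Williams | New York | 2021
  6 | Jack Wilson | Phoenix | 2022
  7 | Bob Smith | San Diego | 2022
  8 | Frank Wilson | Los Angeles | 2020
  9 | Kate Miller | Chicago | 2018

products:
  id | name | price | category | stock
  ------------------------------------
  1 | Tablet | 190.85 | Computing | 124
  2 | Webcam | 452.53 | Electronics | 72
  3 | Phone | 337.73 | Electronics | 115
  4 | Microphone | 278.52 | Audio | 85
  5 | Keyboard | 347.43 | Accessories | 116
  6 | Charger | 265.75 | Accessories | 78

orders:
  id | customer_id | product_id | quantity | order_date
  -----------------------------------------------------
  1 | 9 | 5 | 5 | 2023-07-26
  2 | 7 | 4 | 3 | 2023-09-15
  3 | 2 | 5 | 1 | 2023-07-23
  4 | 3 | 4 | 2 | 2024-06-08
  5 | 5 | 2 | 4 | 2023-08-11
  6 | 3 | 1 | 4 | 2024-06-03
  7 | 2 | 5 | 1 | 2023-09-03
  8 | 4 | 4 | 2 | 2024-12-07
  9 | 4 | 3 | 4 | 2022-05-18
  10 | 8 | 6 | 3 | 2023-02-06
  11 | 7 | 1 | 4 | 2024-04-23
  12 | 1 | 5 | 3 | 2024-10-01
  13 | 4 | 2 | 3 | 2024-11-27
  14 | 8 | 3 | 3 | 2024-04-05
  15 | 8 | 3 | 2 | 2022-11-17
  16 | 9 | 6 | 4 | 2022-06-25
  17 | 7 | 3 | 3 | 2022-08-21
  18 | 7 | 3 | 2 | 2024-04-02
SELECT p.name, MIN(c.quantity) AS min_quantity FROM orders c JOIN customers p ON c.customer_id = p.id GROUP BY p.id, p.name

Execution result:
name | min_quantity
Henry Jones | 3
Bob Davis | 1
Peter Garcia | 2
Ivy Johnson | 2
Peter Williams | 4
Bob Smith | 2
Frank Wilson | 2
Kate Miller | 4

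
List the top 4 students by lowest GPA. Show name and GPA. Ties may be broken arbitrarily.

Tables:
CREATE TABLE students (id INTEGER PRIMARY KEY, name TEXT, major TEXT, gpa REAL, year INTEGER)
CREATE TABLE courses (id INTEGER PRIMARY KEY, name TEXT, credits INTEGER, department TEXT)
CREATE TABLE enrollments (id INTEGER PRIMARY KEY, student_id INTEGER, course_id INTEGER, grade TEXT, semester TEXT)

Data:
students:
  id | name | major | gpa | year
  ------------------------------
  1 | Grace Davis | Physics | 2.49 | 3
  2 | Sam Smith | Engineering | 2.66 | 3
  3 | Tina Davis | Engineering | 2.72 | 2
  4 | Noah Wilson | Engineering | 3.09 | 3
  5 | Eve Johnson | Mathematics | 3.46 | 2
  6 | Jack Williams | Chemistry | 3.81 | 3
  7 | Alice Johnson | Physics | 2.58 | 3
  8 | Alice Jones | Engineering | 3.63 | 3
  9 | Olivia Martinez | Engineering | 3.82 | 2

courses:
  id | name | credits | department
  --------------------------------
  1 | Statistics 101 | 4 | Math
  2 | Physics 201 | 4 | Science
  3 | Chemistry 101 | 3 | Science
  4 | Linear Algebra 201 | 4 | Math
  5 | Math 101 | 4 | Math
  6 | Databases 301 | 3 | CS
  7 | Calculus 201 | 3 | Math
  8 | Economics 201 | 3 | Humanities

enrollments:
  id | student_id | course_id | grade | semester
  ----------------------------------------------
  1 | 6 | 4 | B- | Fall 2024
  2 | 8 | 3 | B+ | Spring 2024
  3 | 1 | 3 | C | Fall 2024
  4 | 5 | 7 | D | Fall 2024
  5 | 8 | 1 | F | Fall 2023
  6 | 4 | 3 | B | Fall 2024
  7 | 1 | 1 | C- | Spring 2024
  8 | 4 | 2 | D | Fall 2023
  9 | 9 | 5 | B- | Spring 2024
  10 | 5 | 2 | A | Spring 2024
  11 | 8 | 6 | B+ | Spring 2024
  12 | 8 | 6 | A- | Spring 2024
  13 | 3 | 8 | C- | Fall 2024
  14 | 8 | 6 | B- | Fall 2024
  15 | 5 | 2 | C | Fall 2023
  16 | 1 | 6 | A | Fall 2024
SELECT name, gpa FROM students ORDER BY gpa ASC LIMIT 4

Execution result:
name | gpa
Grace Davis | 2.49
Alice Johnson | 2.58
Sam Smith | 2.66
Tina Davis | 2.72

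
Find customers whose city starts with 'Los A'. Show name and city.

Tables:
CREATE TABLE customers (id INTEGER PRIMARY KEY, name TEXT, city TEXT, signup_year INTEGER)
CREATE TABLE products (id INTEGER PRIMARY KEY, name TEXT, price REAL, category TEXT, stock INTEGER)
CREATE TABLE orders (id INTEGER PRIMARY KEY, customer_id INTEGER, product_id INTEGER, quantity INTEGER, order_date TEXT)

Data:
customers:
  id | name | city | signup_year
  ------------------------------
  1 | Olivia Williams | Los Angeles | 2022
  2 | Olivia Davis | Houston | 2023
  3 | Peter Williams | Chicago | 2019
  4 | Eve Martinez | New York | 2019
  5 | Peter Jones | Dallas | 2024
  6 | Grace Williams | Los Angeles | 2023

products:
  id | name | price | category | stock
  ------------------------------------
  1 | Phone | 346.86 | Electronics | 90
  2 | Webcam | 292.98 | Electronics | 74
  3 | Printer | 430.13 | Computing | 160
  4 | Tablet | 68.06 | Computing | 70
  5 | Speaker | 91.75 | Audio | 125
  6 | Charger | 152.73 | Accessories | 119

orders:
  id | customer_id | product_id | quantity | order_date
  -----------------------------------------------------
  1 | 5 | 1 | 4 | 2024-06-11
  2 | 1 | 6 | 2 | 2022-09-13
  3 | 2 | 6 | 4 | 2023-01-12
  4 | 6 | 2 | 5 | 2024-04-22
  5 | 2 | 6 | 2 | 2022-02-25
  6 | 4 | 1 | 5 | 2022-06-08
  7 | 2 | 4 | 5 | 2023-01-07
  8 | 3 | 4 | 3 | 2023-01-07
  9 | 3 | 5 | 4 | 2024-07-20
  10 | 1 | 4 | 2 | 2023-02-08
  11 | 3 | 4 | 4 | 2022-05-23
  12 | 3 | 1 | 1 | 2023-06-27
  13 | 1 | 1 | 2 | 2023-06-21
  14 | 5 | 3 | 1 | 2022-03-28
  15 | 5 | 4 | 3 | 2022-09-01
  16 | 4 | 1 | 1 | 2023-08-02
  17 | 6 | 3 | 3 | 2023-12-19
SELECT name, city FROM customers WHERE city LIKE 'Los A%'

Execution result:
name | city
Olivia Williams | Los Angeles
Grace Williams | Los Angeles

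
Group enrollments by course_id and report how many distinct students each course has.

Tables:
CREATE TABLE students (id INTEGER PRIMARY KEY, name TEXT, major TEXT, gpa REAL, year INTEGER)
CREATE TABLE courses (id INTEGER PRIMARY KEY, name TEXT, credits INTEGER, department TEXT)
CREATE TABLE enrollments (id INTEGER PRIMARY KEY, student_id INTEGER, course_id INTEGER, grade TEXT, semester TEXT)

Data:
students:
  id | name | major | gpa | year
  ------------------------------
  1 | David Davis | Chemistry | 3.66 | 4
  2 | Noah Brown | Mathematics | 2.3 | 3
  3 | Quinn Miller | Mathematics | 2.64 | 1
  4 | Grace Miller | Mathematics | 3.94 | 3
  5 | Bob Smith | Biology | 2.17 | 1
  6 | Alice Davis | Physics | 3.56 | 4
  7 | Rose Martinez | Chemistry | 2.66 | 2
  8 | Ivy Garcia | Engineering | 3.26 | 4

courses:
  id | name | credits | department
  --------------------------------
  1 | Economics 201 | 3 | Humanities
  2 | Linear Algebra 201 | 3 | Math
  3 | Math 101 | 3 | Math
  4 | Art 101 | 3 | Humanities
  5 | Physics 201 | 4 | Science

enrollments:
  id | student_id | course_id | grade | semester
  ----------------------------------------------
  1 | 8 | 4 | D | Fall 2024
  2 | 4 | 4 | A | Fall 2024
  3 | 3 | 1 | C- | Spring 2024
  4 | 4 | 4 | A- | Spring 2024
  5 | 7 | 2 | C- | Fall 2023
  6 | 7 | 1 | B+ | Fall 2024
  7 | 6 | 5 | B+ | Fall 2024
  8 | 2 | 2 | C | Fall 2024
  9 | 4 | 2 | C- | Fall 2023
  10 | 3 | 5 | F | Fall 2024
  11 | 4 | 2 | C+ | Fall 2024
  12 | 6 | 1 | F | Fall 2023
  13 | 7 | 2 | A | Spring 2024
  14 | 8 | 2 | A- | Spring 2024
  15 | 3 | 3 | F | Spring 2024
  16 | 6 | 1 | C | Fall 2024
SELECT course_id, COUNT(DISTINCT student_id) AS distinct_student_count FROM enrollments GROUP BY course_id

Execution result:
course_id | distinct_student_count
1 | 3
2 | 4
3 | 1
4 | 2
5 | 2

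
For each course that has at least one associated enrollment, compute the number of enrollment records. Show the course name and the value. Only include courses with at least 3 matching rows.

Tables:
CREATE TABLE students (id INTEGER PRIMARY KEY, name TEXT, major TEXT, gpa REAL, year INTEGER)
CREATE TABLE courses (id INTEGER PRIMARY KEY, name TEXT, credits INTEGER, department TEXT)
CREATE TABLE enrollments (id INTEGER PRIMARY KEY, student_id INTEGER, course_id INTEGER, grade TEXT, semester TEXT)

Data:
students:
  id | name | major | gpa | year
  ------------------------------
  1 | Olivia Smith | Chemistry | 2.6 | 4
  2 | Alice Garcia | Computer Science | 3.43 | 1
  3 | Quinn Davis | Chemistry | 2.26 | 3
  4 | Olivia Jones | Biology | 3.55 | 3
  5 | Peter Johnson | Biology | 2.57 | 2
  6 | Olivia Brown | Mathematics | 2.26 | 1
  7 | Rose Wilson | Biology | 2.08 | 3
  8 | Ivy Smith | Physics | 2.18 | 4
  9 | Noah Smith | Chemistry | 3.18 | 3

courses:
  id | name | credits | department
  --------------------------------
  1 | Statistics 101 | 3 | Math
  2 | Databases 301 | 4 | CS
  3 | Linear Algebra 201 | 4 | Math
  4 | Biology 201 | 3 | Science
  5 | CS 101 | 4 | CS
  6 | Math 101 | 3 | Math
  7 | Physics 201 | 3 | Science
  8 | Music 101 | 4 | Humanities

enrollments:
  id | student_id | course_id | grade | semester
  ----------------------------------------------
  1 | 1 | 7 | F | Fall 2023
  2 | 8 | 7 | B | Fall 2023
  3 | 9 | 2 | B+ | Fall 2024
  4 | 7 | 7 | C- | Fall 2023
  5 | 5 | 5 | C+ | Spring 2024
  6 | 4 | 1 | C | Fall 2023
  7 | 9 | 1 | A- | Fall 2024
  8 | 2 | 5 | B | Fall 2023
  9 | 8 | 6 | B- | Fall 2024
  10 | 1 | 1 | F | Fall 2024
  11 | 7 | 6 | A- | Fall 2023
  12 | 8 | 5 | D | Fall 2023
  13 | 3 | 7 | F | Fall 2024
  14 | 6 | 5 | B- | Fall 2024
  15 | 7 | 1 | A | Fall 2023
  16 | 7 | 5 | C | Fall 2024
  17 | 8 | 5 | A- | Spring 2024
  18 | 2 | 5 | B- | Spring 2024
SELECT p.name, COUNT(*) AS n FROM enrollments c JOIN courses p ON c.course_id = p.id GROUP BY p.id, p.name HAVING COUNT(*) >= 3

Execution result:
name | n
Statistics 101 | 4
CS 101 | 7
Physics 201 | 4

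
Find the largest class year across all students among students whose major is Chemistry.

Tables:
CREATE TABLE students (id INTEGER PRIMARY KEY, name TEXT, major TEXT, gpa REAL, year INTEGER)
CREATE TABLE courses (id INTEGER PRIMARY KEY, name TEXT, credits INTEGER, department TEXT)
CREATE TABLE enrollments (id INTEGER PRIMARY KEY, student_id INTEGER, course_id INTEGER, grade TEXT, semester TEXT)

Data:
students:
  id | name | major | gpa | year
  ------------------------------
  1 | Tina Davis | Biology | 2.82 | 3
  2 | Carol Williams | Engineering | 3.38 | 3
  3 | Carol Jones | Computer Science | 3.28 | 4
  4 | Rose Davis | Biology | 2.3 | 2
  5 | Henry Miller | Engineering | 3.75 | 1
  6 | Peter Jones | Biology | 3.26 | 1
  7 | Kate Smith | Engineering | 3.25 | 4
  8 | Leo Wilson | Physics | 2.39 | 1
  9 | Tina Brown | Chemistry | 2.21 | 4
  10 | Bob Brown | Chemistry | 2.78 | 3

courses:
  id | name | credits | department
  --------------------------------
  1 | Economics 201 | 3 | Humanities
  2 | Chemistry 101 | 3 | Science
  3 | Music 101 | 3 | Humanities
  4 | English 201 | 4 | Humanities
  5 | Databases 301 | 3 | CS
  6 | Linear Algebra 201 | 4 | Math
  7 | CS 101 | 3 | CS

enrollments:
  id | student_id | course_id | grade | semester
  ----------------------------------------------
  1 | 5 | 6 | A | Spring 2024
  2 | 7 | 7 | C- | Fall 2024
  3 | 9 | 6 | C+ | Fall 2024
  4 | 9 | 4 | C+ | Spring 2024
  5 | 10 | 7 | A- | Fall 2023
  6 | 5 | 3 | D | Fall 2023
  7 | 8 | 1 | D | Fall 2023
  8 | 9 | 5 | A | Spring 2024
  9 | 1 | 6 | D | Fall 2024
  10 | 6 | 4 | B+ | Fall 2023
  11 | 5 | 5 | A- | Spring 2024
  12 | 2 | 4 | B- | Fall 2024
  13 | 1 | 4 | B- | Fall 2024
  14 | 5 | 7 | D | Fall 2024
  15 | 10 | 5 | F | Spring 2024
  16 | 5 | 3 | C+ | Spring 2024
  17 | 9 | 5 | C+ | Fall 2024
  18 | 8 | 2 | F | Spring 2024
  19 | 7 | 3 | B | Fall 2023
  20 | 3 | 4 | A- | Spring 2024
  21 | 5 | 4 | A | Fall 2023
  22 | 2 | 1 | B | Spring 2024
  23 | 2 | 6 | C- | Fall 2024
SELECT MAX(year) FROM students WHERE major = 'Chemistry'

Execution result:
4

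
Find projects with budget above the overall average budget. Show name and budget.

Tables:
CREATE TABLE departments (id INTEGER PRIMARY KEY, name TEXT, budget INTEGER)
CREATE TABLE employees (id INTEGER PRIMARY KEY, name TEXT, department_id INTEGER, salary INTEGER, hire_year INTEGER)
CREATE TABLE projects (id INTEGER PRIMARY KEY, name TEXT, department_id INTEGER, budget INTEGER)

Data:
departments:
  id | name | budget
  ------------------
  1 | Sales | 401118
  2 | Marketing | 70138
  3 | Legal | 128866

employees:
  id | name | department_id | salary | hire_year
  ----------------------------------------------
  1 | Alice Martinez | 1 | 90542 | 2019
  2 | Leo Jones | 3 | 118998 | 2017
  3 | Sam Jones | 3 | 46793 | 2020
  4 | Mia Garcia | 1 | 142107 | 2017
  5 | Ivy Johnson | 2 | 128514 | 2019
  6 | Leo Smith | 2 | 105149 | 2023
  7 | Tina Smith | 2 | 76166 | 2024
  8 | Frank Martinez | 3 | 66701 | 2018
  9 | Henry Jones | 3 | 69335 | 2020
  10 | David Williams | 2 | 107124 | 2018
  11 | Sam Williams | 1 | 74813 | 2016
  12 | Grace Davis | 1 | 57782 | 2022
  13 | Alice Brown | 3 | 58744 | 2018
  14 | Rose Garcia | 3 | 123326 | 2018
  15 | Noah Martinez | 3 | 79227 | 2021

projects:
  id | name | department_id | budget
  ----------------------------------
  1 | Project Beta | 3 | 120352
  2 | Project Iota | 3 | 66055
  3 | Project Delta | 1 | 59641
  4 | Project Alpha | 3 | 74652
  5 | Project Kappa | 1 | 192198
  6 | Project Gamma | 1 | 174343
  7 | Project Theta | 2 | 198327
SELECT name, budget FROM projects WHERE budget > (SELECT AVG(budget) FROM projects)

Execution result:
name | budget
Project Kappa | 192198
Project Gamma | 174343
Project Theta | 198327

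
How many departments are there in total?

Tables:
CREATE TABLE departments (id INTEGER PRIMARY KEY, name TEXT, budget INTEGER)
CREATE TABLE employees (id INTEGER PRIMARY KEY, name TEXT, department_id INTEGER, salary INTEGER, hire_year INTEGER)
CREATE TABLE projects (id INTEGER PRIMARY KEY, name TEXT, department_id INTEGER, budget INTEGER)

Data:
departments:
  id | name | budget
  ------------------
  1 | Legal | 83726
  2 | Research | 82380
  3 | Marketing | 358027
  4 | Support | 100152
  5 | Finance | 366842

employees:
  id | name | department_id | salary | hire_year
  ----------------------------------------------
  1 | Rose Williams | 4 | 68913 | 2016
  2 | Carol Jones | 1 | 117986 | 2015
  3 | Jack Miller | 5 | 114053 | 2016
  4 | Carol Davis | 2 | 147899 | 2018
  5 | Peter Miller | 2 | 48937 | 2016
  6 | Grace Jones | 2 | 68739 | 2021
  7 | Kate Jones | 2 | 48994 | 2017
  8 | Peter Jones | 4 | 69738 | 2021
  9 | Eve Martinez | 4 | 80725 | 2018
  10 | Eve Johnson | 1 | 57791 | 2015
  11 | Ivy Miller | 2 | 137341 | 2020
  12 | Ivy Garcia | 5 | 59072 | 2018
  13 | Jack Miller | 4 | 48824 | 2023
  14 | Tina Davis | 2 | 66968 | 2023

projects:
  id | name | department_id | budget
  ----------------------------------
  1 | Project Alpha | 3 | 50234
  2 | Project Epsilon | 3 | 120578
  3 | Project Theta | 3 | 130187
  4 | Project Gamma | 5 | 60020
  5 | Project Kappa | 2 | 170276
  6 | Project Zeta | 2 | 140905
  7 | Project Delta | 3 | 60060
SELECT COUNT(*) FROM departments

Execution result:
5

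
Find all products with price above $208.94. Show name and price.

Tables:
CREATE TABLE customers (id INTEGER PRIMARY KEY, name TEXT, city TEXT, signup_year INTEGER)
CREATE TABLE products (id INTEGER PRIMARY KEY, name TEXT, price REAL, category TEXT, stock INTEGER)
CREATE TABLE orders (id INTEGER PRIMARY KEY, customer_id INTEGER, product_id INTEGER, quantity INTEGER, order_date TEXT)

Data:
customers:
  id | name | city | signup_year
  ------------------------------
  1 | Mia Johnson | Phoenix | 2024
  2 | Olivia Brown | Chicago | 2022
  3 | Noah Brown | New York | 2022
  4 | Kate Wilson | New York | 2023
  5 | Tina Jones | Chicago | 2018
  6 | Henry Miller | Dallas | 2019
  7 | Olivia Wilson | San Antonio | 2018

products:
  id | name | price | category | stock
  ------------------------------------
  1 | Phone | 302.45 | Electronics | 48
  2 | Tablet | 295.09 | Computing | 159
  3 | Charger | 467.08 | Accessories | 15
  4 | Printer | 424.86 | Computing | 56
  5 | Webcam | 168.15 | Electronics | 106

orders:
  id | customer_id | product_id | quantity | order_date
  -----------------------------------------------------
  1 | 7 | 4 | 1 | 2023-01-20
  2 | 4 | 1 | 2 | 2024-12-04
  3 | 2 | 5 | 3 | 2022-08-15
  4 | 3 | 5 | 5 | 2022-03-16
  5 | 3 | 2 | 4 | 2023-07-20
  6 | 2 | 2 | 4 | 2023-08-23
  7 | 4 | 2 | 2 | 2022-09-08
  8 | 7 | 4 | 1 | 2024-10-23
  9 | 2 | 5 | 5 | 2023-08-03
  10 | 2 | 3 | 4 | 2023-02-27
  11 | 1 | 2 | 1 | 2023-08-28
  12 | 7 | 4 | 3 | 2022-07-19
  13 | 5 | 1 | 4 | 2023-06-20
SELECT name, price FROM products WHERE price > 208.94

Execution result:
name | price
Phone | 302.45
Tablet | 295.09
Charger | 467.08
Printer | 424.86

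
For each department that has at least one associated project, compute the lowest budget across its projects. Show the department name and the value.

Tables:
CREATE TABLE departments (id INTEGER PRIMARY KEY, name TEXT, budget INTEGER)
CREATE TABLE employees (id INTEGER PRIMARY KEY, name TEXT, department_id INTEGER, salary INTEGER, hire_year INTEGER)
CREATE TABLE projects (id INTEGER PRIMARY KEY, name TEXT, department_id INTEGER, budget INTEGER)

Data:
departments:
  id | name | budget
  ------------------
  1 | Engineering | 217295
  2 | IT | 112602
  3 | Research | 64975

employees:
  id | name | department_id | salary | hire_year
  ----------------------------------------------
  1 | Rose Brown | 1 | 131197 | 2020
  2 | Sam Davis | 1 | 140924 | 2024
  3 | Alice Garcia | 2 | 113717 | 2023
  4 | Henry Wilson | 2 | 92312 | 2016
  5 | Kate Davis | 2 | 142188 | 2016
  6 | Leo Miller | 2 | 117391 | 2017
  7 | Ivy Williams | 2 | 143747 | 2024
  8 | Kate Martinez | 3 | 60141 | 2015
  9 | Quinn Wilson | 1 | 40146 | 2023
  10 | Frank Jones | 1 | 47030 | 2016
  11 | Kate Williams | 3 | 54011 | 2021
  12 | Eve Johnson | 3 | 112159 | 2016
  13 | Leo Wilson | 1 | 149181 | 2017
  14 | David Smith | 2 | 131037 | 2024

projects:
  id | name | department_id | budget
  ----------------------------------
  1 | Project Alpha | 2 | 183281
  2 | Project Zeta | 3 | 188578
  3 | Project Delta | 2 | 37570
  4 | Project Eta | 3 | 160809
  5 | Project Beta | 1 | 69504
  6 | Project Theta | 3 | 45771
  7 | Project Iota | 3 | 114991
SELECT p.name, MIN(c.budget) AS min_budget FROM projects c JOIN departments p ON c.department_id = p.id GROUP BY p.id, p.name

Execution result:
name | min_budget
Engineering | 69504
IT | 37570
Research | 45771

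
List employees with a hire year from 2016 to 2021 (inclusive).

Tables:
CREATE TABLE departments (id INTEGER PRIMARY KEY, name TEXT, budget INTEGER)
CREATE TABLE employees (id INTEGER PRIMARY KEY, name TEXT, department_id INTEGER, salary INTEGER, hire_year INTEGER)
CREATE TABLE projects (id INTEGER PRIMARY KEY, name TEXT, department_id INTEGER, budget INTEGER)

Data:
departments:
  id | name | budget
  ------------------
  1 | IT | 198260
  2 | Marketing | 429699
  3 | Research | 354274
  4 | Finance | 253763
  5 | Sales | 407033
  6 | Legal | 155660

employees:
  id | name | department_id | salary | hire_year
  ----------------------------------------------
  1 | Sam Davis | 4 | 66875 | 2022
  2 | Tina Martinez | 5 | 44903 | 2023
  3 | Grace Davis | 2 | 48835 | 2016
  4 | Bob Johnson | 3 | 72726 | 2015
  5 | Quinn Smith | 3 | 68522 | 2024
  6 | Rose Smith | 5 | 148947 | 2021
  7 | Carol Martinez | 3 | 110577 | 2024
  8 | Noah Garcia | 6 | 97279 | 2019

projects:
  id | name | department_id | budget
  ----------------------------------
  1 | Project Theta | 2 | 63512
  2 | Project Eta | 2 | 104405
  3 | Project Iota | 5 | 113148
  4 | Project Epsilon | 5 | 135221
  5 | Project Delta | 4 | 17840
SELECT name, hire_year FROM employees WHERE hire_year BETWEEN 2016 AND 2021

Execution result:
name | hire_year
Grace Davis | 2016
Rose Smith | 2021
Noah Garcia | 2019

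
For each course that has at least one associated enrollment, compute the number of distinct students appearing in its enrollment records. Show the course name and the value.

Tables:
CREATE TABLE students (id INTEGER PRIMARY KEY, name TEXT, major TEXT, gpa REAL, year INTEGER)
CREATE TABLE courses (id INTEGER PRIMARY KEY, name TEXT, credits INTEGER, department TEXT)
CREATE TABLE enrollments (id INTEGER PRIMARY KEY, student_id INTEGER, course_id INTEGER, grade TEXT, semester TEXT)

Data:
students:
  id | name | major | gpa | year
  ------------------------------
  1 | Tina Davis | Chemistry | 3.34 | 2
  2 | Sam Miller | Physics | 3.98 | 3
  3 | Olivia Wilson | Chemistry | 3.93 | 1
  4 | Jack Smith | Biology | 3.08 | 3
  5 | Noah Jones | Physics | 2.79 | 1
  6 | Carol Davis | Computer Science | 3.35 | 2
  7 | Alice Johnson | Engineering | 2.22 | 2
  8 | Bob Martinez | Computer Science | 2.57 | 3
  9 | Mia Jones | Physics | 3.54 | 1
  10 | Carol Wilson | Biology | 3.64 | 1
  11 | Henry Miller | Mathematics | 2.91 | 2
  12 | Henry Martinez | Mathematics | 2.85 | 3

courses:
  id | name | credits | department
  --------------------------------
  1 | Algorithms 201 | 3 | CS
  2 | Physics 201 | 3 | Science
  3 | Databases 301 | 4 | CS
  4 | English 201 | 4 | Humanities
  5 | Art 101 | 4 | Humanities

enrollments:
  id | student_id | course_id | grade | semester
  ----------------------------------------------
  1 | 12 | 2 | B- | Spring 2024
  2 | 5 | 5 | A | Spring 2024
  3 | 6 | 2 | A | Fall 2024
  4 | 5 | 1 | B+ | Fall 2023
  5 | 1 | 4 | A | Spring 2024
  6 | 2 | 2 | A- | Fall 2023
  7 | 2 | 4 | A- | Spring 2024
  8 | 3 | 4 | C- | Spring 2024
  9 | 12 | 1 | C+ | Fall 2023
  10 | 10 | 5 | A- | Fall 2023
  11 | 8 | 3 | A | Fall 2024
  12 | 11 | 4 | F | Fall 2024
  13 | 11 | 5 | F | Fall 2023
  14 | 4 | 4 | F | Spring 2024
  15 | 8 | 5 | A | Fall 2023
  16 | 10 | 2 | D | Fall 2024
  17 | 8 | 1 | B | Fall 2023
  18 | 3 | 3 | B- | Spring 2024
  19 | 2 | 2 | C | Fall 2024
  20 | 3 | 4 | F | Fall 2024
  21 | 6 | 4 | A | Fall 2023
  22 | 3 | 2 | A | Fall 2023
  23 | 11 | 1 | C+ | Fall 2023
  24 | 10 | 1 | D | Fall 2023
SELECT p.name, COUNT(DISTINCT c.student_id) AS distinct_student_count FROM enrollments c JOIN courses p ON c.course_id = p.id GROUP BY p.id, p.name

Execution result:
name | distinct_student_count
Algorithms 201 | 5
Physics 201 | 5
Databases 301 | 2
English 201 | 6
Art 101 | 4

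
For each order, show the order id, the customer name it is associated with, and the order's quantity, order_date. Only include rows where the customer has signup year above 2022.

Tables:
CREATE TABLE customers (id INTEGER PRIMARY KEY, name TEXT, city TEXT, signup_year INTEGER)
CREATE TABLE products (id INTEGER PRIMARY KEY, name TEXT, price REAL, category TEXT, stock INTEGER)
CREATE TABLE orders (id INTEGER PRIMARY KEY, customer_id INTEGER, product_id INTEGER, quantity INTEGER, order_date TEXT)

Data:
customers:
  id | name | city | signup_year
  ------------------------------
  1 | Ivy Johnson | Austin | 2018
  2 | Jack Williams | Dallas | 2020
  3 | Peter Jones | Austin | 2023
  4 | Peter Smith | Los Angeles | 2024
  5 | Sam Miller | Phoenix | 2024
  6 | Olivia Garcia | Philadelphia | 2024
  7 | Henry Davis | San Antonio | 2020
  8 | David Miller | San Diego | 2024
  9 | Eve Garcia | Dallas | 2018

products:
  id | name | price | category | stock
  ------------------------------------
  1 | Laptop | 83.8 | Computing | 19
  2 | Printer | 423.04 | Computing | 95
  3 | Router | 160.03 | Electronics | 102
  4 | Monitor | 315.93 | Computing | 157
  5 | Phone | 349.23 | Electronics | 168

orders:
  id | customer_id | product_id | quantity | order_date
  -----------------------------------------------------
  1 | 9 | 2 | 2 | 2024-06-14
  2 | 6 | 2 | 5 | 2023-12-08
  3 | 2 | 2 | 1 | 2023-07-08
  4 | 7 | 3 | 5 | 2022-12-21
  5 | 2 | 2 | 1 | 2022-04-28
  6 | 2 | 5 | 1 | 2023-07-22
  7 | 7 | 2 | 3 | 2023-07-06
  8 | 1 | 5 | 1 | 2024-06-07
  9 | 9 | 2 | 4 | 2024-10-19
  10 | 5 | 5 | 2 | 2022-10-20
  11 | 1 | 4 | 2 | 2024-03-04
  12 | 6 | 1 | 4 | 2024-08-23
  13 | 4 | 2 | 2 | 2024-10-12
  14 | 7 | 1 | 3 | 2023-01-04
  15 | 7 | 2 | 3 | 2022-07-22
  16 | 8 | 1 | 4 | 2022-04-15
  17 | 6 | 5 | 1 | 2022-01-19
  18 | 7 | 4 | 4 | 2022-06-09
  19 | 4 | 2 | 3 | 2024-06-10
SELECT c.id, p.name AS customer, c.quantity, c.order_date FROM orders c JOIN customers p ON c.customer_id = p.id WHERE p.signup_year > 2022

Execution result:
id | customer | quantity | order_date
2 | Olivia Garcia | 5 | 2023-12-08
10 | Sam Miller | 2 | 2022-10-20
12 | Olivia Garcia | 4 | 2024-08-23
13 | Peter Smith | 2 | 2024-10-12
16 | David Miller | 4 | 2022-04-15
17 | Olivia Garcia | 1 | 2022-01-19
19 | Peter Smith | 3 | 2024-06-10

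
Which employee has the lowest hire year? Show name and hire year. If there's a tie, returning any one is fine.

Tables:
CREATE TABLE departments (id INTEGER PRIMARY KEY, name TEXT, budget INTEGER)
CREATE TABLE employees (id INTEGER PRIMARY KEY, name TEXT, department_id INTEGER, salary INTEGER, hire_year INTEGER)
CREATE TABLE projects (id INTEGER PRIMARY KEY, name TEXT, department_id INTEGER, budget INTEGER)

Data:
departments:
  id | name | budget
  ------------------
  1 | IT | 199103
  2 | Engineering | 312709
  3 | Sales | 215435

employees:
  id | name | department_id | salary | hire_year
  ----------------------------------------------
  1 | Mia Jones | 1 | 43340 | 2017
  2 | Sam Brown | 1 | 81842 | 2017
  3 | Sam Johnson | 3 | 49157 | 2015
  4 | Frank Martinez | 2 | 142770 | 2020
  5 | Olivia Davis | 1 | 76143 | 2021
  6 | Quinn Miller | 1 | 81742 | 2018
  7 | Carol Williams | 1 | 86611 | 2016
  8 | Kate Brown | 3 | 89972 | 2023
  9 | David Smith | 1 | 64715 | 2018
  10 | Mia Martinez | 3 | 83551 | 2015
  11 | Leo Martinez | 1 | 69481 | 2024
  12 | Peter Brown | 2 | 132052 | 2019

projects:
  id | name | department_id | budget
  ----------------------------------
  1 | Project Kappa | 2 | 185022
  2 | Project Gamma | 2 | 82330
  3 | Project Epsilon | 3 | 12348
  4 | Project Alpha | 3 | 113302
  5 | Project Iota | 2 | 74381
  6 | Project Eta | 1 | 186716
SELECT name, hire_year FROM employees ORDER BY hire_year ASC LIMIT 1

Execution result:
name | hire_year
Sam Johnson | 2015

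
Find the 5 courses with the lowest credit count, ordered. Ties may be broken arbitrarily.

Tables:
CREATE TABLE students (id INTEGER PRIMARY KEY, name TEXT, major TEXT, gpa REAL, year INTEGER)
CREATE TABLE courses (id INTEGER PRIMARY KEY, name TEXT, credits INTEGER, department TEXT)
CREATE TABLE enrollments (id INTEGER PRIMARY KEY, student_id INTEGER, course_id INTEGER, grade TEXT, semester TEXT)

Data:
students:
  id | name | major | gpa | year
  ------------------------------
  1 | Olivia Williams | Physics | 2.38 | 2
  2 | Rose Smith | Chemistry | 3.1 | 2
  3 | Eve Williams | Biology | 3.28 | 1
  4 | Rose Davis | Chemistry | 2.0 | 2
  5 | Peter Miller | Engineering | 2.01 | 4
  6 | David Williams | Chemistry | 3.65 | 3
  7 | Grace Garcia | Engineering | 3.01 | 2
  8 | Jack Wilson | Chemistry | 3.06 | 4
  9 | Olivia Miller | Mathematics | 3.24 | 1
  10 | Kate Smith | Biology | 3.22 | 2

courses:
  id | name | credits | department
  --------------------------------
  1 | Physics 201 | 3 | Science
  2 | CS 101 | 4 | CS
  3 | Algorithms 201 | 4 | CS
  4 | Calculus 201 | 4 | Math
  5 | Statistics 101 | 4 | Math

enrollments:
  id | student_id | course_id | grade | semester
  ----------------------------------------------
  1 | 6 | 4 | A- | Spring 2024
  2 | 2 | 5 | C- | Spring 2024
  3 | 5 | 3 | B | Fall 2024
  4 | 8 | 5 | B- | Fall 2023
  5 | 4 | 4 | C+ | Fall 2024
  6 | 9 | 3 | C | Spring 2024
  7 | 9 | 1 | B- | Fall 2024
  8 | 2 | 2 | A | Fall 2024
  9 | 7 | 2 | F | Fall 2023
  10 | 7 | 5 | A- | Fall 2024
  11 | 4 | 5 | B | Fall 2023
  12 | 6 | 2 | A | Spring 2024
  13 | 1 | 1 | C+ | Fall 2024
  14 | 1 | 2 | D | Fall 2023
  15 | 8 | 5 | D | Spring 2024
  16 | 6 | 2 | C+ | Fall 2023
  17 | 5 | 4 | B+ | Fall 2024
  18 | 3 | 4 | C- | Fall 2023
SELECT name, credits FROM courses ORDER BY credits ASC LIMIT 5

Execution result:
name | credits
Physics 201 | 3
CS 101 | 4
Algorithms 201 | 4
Calculus 201 | 4
Statistics 101 | 4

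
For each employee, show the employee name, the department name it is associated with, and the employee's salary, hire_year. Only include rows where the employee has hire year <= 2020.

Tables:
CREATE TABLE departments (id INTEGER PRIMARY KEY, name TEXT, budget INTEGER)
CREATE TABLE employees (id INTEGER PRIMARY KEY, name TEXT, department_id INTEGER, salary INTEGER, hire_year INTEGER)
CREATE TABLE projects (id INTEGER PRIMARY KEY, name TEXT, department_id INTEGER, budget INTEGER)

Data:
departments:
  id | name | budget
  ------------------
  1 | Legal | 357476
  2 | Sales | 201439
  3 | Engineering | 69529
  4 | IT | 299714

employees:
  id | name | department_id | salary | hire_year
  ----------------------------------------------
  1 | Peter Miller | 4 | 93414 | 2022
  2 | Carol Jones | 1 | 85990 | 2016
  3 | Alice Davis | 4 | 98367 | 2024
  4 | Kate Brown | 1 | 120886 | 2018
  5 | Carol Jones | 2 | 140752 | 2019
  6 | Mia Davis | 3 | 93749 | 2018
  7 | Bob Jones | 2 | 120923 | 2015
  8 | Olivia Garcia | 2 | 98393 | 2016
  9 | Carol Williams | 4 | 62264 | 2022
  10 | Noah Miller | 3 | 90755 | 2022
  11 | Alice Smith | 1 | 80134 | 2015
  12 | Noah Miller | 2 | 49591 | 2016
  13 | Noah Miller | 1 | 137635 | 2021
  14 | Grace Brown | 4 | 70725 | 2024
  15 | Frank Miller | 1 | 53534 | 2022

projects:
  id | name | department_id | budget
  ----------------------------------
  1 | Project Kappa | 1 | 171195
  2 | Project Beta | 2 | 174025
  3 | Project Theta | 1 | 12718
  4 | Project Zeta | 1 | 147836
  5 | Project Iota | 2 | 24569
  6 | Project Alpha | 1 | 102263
SELECT c.name, p.name AS department, c.salary, c.hire_year FROM employees c JOIN departments p ON c.department_id = p.id WHERE c.hire_year <= 2020

Execution result:
name | department | salary | hire_year
Carol Jones | Legal | 85990 | 2016
Kate Brown | Legal | 120886 | 2018
Carol Jones | Sales | 140752 | 2019
Mia Davis | Engineering | 93749 | 2018
Bob Jones | Sales | 120923 | 2015
Olivia Garcia | Sales | 98393 | 2016
Alice Smith | Legal | 80134 | 2015
Noah Miller | Sales | 49591 | 2016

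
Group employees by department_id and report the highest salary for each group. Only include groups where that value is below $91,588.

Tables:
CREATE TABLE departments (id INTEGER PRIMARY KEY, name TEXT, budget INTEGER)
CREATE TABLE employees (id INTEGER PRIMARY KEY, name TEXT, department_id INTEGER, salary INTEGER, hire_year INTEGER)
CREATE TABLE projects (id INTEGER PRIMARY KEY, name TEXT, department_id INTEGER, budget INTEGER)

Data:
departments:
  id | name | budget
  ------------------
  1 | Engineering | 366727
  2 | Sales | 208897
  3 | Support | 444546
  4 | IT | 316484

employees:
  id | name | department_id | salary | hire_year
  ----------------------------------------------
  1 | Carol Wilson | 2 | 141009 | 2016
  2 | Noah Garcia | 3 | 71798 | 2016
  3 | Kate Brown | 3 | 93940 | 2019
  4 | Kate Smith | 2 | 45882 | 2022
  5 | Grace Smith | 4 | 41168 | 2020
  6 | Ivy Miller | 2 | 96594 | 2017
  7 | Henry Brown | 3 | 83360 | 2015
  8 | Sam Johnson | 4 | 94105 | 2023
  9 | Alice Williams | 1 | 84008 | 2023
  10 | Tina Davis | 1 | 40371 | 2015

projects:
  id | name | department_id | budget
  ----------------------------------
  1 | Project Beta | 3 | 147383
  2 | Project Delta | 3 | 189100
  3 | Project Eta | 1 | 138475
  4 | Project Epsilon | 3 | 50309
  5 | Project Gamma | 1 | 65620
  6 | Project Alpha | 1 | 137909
SELECT department_id, MAX(salary) AS max_salary FROM employees GROUP BY department_id HAVING MAX(salary) < 91588

Execution result:
department_id | max_salary
1 | 84008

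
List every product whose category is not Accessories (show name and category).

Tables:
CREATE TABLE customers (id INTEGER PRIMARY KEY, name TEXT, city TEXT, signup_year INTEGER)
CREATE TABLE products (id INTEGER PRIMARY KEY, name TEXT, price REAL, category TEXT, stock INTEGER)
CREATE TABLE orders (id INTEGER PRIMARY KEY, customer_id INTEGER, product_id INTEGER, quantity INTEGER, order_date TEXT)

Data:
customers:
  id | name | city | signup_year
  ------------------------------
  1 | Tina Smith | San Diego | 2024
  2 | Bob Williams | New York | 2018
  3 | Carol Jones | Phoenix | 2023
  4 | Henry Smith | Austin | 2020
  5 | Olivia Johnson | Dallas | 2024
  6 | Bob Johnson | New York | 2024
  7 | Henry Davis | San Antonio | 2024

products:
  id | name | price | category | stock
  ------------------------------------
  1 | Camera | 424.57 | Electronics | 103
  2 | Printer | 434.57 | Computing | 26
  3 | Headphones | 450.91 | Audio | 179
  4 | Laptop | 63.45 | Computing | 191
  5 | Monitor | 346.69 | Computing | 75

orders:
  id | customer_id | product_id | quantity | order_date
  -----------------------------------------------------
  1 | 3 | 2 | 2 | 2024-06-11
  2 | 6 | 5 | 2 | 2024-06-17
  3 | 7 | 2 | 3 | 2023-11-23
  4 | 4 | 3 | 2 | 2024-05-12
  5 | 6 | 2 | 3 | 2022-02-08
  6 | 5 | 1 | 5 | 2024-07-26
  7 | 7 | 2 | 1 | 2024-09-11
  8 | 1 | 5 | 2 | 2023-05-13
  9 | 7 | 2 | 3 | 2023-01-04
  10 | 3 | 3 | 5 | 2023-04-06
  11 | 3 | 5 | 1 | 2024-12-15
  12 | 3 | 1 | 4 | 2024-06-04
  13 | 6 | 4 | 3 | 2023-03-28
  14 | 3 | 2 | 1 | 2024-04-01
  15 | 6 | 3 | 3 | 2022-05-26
SELECT name, category FROM products WHERE category <> 'Accessories'

Execution result:
name | category
Camera | Electronics
Printer | Computing
Headphones | Audio
Laptop | Computing
Monitor | Computing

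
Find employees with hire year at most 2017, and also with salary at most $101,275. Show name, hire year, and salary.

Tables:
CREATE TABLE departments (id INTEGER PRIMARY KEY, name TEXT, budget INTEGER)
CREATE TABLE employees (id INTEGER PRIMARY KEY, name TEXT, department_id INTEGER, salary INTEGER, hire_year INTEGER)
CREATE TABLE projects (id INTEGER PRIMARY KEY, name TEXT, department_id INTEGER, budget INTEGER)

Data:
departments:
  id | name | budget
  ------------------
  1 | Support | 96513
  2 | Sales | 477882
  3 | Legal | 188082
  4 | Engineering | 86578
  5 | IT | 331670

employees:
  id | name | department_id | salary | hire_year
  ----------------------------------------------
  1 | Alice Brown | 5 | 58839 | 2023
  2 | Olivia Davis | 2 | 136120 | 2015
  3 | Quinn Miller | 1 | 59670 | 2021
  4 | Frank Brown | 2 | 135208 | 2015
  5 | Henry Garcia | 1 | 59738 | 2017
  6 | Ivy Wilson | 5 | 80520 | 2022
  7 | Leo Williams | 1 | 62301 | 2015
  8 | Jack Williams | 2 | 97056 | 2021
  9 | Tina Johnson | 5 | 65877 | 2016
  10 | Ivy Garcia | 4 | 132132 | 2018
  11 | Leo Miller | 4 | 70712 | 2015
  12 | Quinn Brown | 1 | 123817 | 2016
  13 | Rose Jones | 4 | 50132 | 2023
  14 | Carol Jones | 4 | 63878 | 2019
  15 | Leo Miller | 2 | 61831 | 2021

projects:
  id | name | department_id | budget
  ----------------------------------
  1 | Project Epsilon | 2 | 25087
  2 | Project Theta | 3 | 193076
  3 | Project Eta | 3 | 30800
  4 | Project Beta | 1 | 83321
SELECT name, hire_year, salary FROM employees WHERE hire_year <= 2017 AND salary <= 101275

Execution result:
name | hire_year | salary
Henry Garcia | 2017 | 59738
Leo Williams | 2015 | 62301
Tina Johnson | 2016 | 65877
Leo Miller | 2015 | 70712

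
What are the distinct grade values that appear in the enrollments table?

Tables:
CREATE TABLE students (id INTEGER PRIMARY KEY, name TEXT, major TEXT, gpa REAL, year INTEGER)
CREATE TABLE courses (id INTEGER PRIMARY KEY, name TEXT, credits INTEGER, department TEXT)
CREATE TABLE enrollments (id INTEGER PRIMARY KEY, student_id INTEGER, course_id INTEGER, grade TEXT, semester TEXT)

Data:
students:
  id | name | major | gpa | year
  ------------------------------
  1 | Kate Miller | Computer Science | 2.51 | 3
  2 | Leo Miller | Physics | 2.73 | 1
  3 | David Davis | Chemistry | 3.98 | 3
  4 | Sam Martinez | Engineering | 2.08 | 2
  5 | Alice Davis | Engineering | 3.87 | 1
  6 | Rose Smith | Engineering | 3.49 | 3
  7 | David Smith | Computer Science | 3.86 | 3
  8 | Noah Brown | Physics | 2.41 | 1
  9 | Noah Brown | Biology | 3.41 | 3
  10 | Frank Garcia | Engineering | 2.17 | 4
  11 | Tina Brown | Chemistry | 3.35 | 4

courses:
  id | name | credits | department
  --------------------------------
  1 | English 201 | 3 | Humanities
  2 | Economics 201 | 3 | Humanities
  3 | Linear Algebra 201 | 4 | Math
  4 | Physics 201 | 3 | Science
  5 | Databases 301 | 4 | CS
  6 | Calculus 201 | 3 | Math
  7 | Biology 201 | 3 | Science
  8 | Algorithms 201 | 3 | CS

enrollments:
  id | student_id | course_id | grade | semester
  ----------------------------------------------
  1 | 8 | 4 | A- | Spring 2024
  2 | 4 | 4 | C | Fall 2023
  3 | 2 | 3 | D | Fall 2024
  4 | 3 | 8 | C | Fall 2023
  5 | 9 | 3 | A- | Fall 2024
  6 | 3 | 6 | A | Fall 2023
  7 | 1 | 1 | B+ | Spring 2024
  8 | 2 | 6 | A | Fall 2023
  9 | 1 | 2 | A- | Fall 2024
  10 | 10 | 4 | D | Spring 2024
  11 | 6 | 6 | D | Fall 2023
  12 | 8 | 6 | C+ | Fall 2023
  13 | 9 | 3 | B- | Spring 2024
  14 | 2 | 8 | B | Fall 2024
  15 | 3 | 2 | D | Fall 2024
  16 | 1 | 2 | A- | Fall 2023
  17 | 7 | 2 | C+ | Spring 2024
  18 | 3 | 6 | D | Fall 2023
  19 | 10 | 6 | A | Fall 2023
SELECT DISTINCT grade FROM enrollments

Execution result:
grade
A-
C
D
A
B+
C+
B-
B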